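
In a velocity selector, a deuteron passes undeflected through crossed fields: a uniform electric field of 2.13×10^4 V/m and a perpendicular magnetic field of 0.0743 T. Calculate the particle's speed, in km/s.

For zero net force, qE = qvB, so v = E/B.
v = (2.13×10^4) / (0.0743) = 2.87×10^5 m/s.

v ≈ 287 km/s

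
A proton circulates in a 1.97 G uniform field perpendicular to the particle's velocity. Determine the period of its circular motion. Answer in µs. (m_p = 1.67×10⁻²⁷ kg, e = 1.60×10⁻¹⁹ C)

T ≈ 333 µs

The cyclotron period is independent of speed: T = 2πm/(qB).
T = 2π(1.67×10^-27) / [(1×1.60×10^-19)(1.97×10^-4)] = 3.33×10^-4 s.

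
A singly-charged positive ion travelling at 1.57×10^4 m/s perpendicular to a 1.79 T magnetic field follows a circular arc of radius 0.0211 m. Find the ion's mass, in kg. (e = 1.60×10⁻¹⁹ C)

m ≈ 3.85×10^-25 kg

qvB = mv²/r ⇒ m = qBr/v.
m = (1×1.60×10^-19)(1.79)(0.0211) / (1.57×10^4) = 3.85×10^-25 kg.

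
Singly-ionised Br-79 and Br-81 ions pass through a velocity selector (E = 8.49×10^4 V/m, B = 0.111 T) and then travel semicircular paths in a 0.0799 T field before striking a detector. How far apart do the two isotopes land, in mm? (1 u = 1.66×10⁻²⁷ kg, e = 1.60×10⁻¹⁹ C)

Both emerge at v = E/B₁ = 7.65×10^5 m/s.
r = mv/(qB₂), so r₁ = 7.846 m and r₂ = 8.045 m, giving Δr = 0.199 m.
After a semicircle each ion lands a diameter 2r from the entry slit, so the separation is 2Δr = 0.397 m.

Δd ≈ 397 mm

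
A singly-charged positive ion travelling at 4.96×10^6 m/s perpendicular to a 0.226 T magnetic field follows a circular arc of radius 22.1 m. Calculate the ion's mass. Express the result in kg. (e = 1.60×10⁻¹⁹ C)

m ≈ 1.61×10^-25 kg

qvB = mv²/r ⇒ m = qBr/v.
m = (1×1.60×10^-19)(0.226)(22.1) / (4.96×10^6) = 1.61×10^-25 kg.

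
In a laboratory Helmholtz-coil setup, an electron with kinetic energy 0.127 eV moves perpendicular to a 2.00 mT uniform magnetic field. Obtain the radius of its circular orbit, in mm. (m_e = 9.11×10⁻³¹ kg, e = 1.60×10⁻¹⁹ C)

Convert the energy: K = 0.127 eV = 2.03×10^-20 J.
v = √(2K/m) = √(2·2.03×10^-20/9.11×10^-31) = 2.11×10^5 m/s.
r = mv/(qB) = (9.11×10^-31)(2.11×10^5) / [(1×1.60×10^-19)(2.00×10^-3)] = 6.01×10^-4 m.

r ≈ 0.601 mm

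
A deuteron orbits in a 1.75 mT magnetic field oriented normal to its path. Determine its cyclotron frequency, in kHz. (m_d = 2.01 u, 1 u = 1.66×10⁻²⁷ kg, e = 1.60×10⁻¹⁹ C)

f ≈ 13.4 kHz

f = qB/(2πm) = (1×1.60×10^-19)(1.75×10^-3) / [2π(3.34×10^-27)] = 1.34×10^4 Hz.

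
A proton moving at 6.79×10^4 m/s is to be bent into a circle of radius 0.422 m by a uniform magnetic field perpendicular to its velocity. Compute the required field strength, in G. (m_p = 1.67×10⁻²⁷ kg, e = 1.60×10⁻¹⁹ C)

B ≈ 16.8 G

qvB = mv²/r gives B = mv/(qr).
B = (1.67×10^-27)(6.79×10^4) / [(1×1.60×10^-19)(0.422)] = 1.68×10^-3 T.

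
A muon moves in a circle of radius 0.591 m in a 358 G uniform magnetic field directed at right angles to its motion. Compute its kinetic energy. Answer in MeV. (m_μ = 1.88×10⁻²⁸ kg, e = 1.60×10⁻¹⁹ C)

K ≈ 0.190 MeV

v = qBr/m = (1×1.60×10^-19)(0.0358)(0.591) / (1.88×10^-28) = 1.80×10^7 m/s.
K = ½mv² = 0.5·(1.88×10^-28)·(1.80×10^7)² = 3.05×10^-14 J = 0.190 MeV.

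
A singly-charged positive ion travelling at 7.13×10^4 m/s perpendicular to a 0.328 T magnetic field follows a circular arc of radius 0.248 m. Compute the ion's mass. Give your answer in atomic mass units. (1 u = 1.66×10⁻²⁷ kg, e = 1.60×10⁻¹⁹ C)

qvB = mv²/r ⇒ m = qBr/v.
m = (1×1.60×10^-19)(0.328)(0.248) / (7.13×10^4) = 1.83×10^-25 kg = 110 u.

m ≈ 110 u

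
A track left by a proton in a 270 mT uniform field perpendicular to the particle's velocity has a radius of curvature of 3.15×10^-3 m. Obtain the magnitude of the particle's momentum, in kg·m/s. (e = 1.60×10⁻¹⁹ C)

p ≈ 1.36×10^-22 kg·m/s

Since qvB = mv²/r, the momentum p = mv = qBr.
p = (1×1.60×10^-19)(0.270)(3.15×10^-3) = 1.36×10^-22 kg·m/s.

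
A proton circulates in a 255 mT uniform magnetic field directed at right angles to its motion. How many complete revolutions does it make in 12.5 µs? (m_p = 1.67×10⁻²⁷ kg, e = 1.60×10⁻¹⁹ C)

N = 48

T = 2πm/(qB) = 2π(1.67×10^-27) / [(1×1.60×10^-19)(0.255)] = 2.5718×10^-7 s.
N = t/T = 1.25×10^-5 / 2.5718×10^-7 ≈ 48.60, so 48 complete revolutions.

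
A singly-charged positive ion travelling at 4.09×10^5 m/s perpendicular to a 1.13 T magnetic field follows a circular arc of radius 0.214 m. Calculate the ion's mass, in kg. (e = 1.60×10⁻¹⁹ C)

m ≈ 9.46×10^-26 kg

qvB = mv²/r ⇒ m = qBr/v.
m = (1×1.60×10^-19)(1.13)(0.214) / (4.09×10^5) = 9.46×10^-26 kg.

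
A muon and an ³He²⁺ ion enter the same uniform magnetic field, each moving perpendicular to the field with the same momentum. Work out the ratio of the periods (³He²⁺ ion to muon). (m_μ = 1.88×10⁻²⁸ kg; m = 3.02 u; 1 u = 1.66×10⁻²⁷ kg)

T = 2πm/(qB) is independent of speed, so T₂/T₁ = (m₂/q₂)/(m₁/q₁).
T_{³He²⁺ ion}/T_{muon} = (5.01×10^-27/2e) / (1.88×10^-28/1e) = 13.3.

ratio ≈ 13.3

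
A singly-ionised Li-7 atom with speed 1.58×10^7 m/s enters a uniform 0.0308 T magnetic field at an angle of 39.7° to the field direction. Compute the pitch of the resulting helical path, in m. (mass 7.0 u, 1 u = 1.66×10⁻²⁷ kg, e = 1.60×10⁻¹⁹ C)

The velocity component along B is v∥ = v cos39.7° = 1.22×10^7 m/s.
The cyclotron period T = 2πm/(qB) = 1.48×10^-5 s is set by m, q, B alone.
Pitch = v∥·T = (1.22×10^7)(1.48×10^-5) = 180 m.

pitch ≈ 180 m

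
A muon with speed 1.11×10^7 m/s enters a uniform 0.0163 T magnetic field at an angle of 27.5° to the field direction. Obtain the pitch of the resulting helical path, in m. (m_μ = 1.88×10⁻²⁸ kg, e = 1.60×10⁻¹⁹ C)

The velocity component along B is v∥ = v cos27.5° = 9.85×10^6 m/s.
The cyclotron period T = 2πm/(qB) = 4.53×10^-7 s is set by m, q, B alone.
Pitch = v∥·T = (9.85×10^6)(4.53×10^-7) = 4.46 m.

pitch ≈ 4.46 m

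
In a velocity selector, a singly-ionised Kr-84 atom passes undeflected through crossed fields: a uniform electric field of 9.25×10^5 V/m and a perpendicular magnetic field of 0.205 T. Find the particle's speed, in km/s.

For zero net force, qE = qvB, so v = E/B.
v = (9.25×10^5) / (0.205) = 4.51×10^6 m/s.

v ≈ 4510 km/s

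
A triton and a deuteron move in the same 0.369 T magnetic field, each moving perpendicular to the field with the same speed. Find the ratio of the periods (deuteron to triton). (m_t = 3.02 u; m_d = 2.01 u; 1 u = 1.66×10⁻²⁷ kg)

ratio ≈ 0.666

T = 2πm/(qB) is independent of speed, so T₂/T₁ = (m₂/q₂)/(m₁/q₁).
T_{deuteron}/T_{triton} = (3.34×10^-27/1e) / (5.01×10^-27/1e) = 0.666.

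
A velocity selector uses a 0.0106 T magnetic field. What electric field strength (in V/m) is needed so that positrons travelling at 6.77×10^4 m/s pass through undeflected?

E ≈ 718 V/m

qE = qvB ⇒ E = vB = (6.77×10^4)(0.0106) = 718 V/m.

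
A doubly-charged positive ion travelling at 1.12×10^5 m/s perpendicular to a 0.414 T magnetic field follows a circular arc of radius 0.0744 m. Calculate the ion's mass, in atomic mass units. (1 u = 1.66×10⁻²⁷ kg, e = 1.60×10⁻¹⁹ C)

m ≈ 53.0 u

qvB = mv²/r ⇒ m = qBr/v.
m = (2×1.60×10^-19)(0.414)(0.0744) / (1.12×10^5) = 8.80×10^-26 kg = 53.0 u.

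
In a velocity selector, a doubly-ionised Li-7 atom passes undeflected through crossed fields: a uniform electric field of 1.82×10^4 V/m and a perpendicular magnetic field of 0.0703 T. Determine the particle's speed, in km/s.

v ≈ 259 km/s

For zero net force, qE = qvB, so v = E/B.
v = (1.82×10^4) / (0.0703) = 2.59×10^5 m/s.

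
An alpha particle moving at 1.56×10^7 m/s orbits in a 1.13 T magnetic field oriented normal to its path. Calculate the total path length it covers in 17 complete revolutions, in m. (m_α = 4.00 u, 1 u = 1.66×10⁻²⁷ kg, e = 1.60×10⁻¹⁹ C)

r = mv/(qB) = 0.286 m, so one revolution covers 2πr = 1.80 m.
In 17 revolutions: L = 17·2πr = 30.6 m.

L ≈ 30.6 m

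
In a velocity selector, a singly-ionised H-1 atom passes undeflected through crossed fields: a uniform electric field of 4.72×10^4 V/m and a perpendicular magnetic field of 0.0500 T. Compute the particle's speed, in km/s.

v ≈ 944 km/s

For zero net force, qE = qvB, so v = E/B.
v = (4.72×10^4) / (0.0500) = 9.44×10^5 m/s.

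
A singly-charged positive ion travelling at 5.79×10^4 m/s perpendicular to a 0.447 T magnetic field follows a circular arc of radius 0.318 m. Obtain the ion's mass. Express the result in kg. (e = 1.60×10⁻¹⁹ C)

qvB = mv²/r ⇒ m = qBr/v.
m = (1×1.60×10^-19)(0.447)(0.318) / (5.79×10^4) = 3.93×10^-25 kg.

m ≈ 3.93×10^-25 kg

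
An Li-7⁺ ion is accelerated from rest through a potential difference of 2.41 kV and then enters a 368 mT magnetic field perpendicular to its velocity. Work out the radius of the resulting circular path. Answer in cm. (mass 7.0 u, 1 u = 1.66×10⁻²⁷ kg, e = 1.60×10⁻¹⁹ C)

The kinetic energy gained is K = qV = (1×1.60×10^-19)(2410) = 3.86×10^-16 J.
v = √(2K/m) = 2.58×10^5 m/s.
r = mv/(qB) = (1.16×10^-26)(2.58×10^5) / [(1×1.60×10^-19)(0.368)] = 0.0508 m.

r ≈ 5.08 cm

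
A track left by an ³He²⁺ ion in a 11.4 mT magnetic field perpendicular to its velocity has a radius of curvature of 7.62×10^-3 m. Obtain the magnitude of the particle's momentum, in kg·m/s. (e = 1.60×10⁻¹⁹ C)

p ≈ 2.78×10^-23 kg·m/s

Since qvB = mv²/r, the momentum p = mv = qBr.
p = (2×1.60×10^-19)(0.0114)(7.62×10^-3) = 2.78×10^-23 kg·m/s.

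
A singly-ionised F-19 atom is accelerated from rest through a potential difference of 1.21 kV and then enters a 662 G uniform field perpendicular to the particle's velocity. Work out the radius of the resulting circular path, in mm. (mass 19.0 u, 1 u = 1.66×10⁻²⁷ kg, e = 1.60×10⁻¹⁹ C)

r ≈ 330 mm

The kinetic energy gained is K = qV = (1×1.60×10^-19)(1210) = 1.94×10^-16 J.
v = √(2K/m) = 1.11×10^5 m/s.
r = mv/(qB) = (3.15×10^-26)(1.11×10^5) / [(1×1.60×10^-19)(0.0662)] = 0.330 m.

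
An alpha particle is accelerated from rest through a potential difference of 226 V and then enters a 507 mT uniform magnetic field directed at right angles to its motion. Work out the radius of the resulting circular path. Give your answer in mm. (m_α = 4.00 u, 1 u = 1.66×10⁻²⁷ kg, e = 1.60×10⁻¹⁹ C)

r ≈ 6.04 mm

The kinetic energy gained is K = qV = (2×1.60×10^-19)(226) = 7.23×10^-17 J.
v = √(2K/m) = 1.48×10^5 m/s.
r = mv/(qB) = (6.64×10^-27)(1.48×10^5) / [(2×1.60×10^-19)(0.507)] = 6.04×10^-3 m.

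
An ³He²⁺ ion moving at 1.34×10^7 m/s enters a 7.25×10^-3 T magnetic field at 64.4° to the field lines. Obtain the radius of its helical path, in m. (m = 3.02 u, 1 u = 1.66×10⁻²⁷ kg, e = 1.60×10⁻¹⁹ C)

r ≈ 26.1 m

Only the perpendicular component v⊥ = v sin64.4° = 1.21×10^7 m/s is bent by the field.
r = m v⊥ /(qB) = (5.01×10^-27)(1.21×10^7) / [(2×1.60×10^-19)(7.25×10^-3)] = 26.1 m.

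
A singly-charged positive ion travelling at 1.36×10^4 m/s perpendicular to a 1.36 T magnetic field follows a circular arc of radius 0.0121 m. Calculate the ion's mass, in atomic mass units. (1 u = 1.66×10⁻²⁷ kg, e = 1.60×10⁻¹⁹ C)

qvB = mv²/r ⇒ m = qBr/v.
m = (1×1.60×10^-19)(1.36)(0.0121) / (1.36×10^4) = 1.94×10^-25 kg = 117 u.

m ≈ 117 u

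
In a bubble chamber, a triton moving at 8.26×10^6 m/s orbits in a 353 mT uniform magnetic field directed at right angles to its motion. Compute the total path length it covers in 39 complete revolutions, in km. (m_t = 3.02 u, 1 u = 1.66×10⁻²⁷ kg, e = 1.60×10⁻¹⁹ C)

L ≈ 0.180 km

r = mv/(qB) = 0.733 m, so one revolution covers 2πr = 4.61 m.
In 39 revolutions: L = 39·2πr = 180 m.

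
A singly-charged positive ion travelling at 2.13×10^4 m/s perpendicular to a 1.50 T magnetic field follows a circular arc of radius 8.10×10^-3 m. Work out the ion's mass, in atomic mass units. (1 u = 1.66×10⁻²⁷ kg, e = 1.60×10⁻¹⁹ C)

m ≈ 55.0 u

qvB = mv²/r ⇒ m = qBr/v.
m = (1×1.60×10^-19)(1.50)(8.10×10^-3) / (2.13×10^4) = 9.13×10^-26 kg = 55.0 u.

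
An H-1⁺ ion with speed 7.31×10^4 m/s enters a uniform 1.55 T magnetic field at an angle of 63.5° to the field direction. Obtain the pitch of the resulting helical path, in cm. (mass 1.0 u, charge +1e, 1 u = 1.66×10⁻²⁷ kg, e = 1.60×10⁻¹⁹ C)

The velocity component along B is v∥ = v cos63.5° = 3.26×10^4 m/s.
The cyclotron period T = 2πm/(qB) = 4.21×10^-8 s is set by m, q, B alone.
Pitch = v∥·T = (3.26×10^4)(4.21×10^-8) = 1.37×10^-3 m.

pitch ≈ 0.137 cm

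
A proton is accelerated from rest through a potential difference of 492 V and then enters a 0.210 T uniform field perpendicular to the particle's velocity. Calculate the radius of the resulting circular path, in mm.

r ≈ 15.3 mm

The kinetic energy gained is K = qV = (1×1.60×10^-19)(492) = 7.87×10^-17 J.
v = √(2K/m) = 3.07×10^5 m/s.
r = mv/(qB) = (1.67×10^-27)(3.07×10^5) / [(1×1.60×10^-19)(0.210)] = 0.0153 m.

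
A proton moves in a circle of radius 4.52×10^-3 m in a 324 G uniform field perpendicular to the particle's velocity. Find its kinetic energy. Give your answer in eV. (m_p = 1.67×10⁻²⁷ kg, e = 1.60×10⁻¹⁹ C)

v = qBr/m = (1×1.60×10^-19)(0.0324)(4.52×10^-3) / (1.67×10^-27) = 1.40×10^4 m/s.
K = ½mv² = 0.5·(1.67×10^-27)·(1.40×10^4)² = 1.64×10^-19 J = 1.03 eV.

K ≈ 1.03 eV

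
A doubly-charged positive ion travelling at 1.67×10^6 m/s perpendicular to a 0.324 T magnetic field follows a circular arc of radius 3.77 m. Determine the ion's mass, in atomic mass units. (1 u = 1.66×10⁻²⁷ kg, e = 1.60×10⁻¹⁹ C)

qvB = mv²/r ⇒ m = qBr/v.
m = (2×1.60×10^-19)(0.324)(3.77) / (1.67×10^6) = 2.34×10^-25 kg = 141 u.

m ≈ 141 u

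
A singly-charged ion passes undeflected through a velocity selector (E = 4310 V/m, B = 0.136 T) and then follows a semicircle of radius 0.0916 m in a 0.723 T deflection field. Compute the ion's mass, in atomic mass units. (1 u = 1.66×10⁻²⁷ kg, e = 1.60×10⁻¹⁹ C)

m ≈ 201 u

v = E/B₁ = 3.17×10^4 m/s.
From r = mv/(qB₂), m = qB₂r/v = (1×1.60×10^-19)(0.723)(0.0916) / (3.17×10^4) = 3.34×10^-25 kg.
In atomic mass units: m = 3.34×10^-25 / 1.66×10^-27 = 201 u.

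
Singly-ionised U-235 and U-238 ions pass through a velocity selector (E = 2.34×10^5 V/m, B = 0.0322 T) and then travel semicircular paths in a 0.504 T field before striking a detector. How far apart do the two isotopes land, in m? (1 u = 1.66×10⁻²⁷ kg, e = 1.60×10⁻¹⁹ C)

Both emerge at v = E/B₁ = 7.27×10^6 m/s.
r = mv/(qB₂), so r₁ = 35.155 m and r₂ = 35.604 m, giving Δr = 0.449 m.
After a semicircle each ion lands a diameter 2r from the entry slit, so the separation is 2Δr = 0.898 m.

Δd ≈ 0.898 m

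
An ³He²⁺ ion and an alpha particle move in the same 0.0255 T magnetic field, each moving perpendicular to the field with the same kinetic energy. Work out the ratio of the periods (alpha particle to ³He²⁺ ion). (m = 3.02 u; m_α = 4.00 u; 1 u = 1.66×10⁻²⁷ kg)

ratio ≈ 1.32

T = 2πm/(qB) is independent of speed, so T₂/T₁ = (m₂/q₂)/(m₁/q₁).
T_{alpha particle}/T_{³He²⁺ ion} = (6.64×10^-27/2e) / (5.01×10^-27/2e) = 1.32.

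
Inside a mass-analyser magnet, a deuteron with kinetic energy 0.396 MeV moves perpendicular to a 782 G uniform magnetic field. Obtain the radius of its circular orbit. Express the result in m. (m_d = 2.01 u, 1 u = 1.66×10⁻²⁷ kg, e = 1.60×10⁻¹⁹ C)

Convert the energy: K = 0.396 MeV = 6.34×10^-14 J.
v = √(2K/m) = √(2·6.34×10^-14/3.34×10^-27) = 6.16×10^6 m/s.
r = mv/(qB) = (3.34×10^-27)(6.16×10^6) / [(1×1.60×10^-19)(0.0782)] = 1.64 m.

r ≈ 1.64 m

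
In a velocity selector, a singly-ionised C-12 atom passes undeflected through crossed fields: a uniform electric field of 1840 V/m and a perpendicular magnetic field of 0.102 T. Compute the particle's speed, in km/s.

v ≈ 18.0 km/s

For zero net force, qE = qvB, so v = E/B.
v = (1840) / (0.102) = 1.80×10^4 m/s.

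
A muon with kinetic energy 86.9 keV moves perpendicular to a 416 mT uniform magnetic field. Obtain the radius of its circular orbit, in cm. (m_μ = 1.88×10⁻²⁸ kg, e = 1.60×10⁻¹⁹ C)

r ≈ 3.44 cm

Convert the energy: K = 86.9 keV = 1.39×10^-14 J.
v = √(2K/m) = √(2·1.39×10^-14/1.88×10^-28) = 1.22×10^7 m/s.
r = mv/(qB) = (1.88×10^-28)(1.22×10^7) / [(1×1.60×10^-19)(0.416)] = 0.0344 m.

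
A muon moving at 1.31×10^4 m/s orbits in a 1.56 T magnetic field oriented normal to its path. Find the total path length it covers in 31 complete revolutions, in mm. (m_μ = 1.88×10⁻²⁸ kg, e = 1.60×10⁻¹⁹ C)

r = mv/(qB) = 9.87×10^-6 m, so one revolution covers 2πr = 6.20×10^-5 m.
In 31 revolutions: L = 31·2πr = 1.92×10^-3 m.

L ≈ 1.92 mm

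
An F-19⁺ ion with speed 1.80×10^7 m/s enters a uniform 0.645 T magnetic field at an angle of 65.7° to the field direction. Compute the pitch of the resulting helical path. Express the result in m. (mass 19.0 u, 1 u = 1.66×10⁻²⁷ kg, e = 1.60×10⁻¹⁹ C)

The velocity component along B is v∥ = v cos65.7° = 7.41×10^6 m/s.
The cyclotron period T = 2πm/(qB) = 1.92×10^-6 s is set by m, q, B alone.
Pitch = v∥·T = (7.41×10^6)(1.92×10^-6) = 14.2 m.

pitch ≈ 14.2 m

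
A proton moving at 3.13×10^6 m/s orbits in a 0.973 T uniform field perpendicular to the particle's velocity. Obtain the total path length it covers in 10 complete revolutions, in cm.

L ≈ 211 cm

r = mv/(qB) = 0.0336 m, so one revolution covers 2πr = 0.211 m.
In 10 revolutions: L = 10·2πr = 2.11 m.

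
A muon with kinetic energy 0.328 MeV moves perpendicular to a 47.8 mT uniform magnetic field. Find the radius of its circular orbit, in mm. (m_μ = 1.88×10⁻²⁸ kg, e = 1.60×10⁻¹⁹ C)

Convert the energy: K = 0.328 MeV = 5.25×10^-14 J.
v = √(2K/m) = √(2·5.25×10^-14/1.88×10^-28) = 2.36×10^7 m/s.
r = mv/(qB) = (1.88×10^-28)(2.36×10^7) / [(1×1.60×10^-19)(0.0478)] = 0.581 m.

r ≈ 581 mm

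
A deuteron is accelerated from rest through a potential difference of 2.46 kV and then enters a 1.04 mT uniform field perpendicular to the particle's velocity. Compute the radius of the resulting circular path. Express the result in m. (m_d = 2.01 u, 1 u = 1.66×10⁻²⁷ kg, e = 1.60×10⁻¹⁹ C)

The kinetic energy gained is K = qV = (1×1.60×10^-19)(2460) = 3.94×10^-16 J.
v = √(2K/m) = 4.86×10^5 m/s.
r = mv/(qB) = (3.34×10^-27)(4.86×10^5) / [(1×1.60×10^-19)(1.04×10^-3)] = 9.74 m.

r ≈ 9.74 m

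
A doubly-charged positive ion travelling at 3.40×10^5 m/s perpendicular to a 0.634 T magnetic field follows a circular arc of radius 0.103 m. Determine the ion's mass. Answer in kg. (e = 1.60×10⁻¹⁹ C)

m ≈ 6.15×10^-26 kg

qvB = mv²/r ⇒ m = qBr/v.
m = (2×1.60×10^-19)(0.634)(0.103) / (3.40×10^5) = 6.15×10^-26 kg.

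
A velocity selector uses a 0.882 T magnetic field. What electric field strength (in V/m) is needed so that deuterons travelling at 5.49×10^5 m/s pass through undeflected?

E ≈ 4.84×10^5 V/m

qE = qvB ⇒ E = vB = (5.49×10^5)(0.882) = 4.84×10^5 V/m.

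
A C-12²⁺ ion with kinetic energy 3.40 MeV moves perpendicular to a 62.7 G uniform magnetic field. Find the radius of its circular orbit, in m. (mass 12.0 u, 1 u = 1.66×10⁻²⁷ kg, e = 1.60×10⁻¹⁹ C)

r ≈ 73.4 m

Convert the energy: K = 3.40 MeV = 5.44×10^-13 J.
v = √(2K/m) = √(2·5.44×10^-13/1.99×10^-26) = 7.39×10^6 m/s.
r = mv/(qB) = (1.99×10^-26)(7.39×10^6) / [(2×1.60×10^-19)(6.27×10^-3)] = 73.4 m.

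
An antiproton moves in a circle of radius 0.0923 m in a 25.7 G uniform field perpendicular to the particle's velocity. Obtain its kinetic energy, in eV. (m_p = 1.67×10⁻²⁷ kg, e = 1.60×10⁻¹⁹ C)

K ≈ 2.70 eV

v = qBr/m = (1×1.60×10^-19)(2.57×10^-3)(0.0923) / (1.67×10^-27) = 2.27×10^4 m/s.
K = ½mv² = 0.5·(1.67×10^-27)·(2.27×10^4)² = 4.31×10^-19 J = 2.70 eV.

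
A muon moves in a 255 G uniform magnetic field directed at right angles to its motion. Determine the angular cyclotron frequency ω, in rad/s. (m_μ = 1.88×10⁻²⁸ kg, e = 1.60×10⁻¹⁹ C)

ω = qB/m = (1×1.60×10^-19)(0.0255) / (1.88×10^-28) = 2.17×10^7 rad/s.

ω ≈ 2.17×10^7 rad/s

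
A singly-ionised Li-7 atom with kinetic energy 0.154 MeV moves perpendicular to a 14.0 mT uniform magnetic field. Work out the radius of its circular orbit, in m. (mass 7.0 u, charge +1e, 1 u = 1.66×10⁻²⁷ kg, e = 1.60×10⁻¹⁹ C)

r ≈ 10.7 m

Convert the energy: K = 0.154 MeV = 2.46×10^-14 J.
v = √(2K/m) = √(2·2.46×10^-14/1.16×10^-26) = 2.06×10^6 m/s.
r = mv/(qB) = (1.16×10^-26)(2.06×10^6) / [(1×1.60×10^-19)(0.0140)] = 10.7 m.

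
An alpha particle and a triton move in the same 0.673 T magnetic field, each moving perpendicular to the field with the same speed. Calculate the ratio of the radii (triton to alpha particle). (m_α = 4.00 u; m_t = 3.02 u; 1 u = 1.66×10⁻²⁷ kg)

ratio ≈ 1.51

r = mv/(qB) ⇒ at equal v, r ∝ m/q.
r_{triton}/r_{alpha particle} = 1.51.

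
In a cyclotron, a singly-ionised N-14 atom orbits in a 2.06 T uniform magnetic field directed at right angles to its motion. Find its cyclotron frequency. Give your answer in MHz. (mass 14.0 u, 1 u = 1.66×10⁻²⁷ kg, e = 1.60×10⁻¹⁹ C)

f ≈ 2.26 MHz

f = qB/(2πm) = (1×1.60×10^-19)(2.06) / [2π(2.32×10^-26)] = 2.26×10^6 Hz.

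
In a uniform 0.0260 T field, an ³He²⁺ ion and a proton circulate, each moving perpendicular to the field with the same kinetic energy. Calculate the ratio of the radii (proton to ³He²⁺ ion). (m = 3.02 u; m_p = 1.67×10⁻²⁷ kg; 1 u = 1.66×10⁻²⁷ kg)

ratio ≈ 1.15

r = √(2mK)/(qB) ⇒ at equal K, r ∝ √m/q.
r_{proton}/r_{³He²⁺ ion} = 1.15.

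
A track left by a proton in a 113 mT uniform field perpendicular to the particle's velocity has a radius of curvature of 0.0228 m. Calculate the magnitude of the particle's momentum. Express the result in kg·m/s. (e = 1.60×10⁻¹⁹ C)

Since qvB = mv²/r, the momentum p = mv = qBr.
p = (1×1.60×10^-19)(0.113)(0.0228) = 4.12×10^-22 kg·m/s.

p ≈ 4.12×10^-22 kg·m/s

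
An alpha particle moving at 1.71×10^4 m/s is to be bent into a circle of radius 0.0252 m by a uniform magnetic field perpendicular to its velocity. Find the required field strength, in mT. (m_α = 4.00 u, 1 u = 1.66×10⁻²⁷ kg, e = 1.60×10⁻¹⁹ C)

B ≈ 14.1 mT

qvB = mv²/r gives B = mv/(qr).
B = (6.64×10^-27)(1.71×10^4) / [(2×1.60×10^-19)(0.0252)] = 0.0141 T.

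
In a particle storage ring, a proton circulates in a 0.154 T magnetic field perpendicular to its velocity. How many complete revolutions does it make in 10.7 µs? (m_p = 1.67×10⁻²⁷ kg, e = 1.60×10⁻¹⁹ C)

T = 2πm/(qB) = 2π(1.67×10^-27) / [(1×1.60×10^-19)(0.154)] = 4.2585×10^-7 s.
N = t/T = 1.07×10^-5 / 4.2585×10^-7 ≈ 25.13, so 25 complete revolutions.

N = 25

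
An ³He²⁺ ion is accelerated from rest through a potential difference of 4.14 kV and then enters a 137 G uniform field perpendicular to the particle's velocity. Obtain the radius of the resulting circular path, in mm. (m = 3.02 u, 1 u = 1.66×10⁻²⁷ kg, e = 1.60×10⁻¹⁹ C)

The kinetic energy gained is K = qV = (2×1.60×10^-19)(4140) = 1.32×10^-15 J.
v = √(2K/m) = 7.27×10^5 m/s.
r = mv/(qB) = (5.01×10^-27)(7.27×10^5) / [(2×1.60×10^-19)(0.0137)] = 0.831 m.

r ≈ 831 mm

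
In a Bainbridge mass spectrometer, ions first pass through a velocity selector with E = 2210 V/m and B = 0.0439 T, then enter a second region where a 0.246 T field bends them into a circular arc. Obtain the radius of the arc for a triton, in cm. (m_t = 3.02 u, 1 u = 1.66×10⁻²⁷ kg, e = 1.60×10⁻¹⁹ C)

The selector passes v = E/B = 2210/0.0439 = 5.03×10^4 m/s.
In the deflection region, r = mv/(qB₂) = (5.01×10^-27)(5.03×10^4) / [(1×1.60×10^-19)(0.246)] = 6.41×10^-3 m.

r ≈ 0.641 cm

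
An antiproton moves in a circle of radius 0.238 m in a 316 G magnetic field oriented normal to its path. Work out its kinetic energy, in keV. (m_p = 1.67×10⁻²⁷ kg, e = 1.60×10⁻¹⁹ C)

v = qBr/m = (1×1.60×10^-19)(0.0316)(0.238) / (1.67×10^-27) = 7.21×10^5 m/s.
K = ½mv² = 0.5·(1.67×10^-27)·(7.21×10^5)² = 4.34×10^-16 J = 2.71 keV.

K ≈ 2.71 keV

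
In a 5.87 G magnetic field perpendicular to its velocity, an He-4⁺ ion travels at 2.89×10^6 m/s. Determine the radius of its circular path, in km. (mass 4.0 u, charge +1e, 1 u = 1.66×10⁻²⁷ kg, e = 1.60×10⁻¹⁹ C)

r ≈ 0.204 km

The magnetic force provides the centripetal force: qvB = mv²/r, so r = mv/(qB).
r = (6.64×10^-27 kg)(2.89×10^6 m/s) / [(1×1.60×10^-19 C)(5.87×10^-4 T)] = 204 m.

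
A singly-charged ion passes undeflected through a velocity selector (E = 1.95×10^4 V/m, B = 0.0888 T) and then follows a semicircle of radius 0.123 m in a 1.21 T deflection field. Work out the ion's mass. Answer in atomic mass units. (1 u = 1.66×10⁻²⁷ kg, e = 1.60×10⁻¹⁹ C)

v = E/B₁ = 2.20×10^5 m/s.
From r = mv/(qB₂), m = qB₂r/v = (1×1.60×10^-19)(1.21)(0.123) / (2.20×10^5) = 1.08×10^-25 kg.
In atomic mass units: m = 1.08×10^-25 / 1.66×10^-27 = 65.3 u.

m ≈ 65.3 u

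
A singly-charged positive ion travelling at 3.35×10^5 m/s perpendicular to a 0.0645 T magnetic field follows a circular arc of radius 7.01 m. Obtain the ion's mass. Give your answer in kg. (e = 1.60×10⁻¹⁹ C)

m ≈ 2.16×10^-25 kg

qvB = mv²/r ⇒ m = qBr/v.
m = (1×1.60×10^-19)(0.0645)(7.01) / (3.35×10^5) = 2.16×10^-25 kg.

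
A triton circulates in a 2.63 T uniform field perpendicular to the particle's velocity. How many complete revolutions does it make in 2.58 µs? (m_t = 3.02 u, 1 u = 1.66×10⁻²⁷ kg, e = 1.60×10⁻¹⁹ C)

N = 34

T = 2πm/(qB) = 2π(5.0132×10^-27) / [(1×1.60×10^-19)(2.63)] = 7.4855×10^-8 s.
N = t/T = 2.58×10^-6 / 7.4855×10^-8 ≈ 34.47, so 34 complete revolutions.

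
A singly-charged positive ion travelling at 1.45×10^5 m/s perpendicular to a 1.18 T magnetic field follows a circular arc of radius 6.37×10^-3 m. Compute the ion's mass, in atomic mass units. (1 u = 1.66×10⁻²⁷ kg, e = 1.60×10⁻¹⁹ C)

qvB = mv²/r ⇒ m = qBr/v.
m = (1×1.60×10^-19)(1.18)(6.37×10^-3) / (1.45×10^5) = 8.29×10^-27 kg = 5.00 u.

m ≈ 5.00 u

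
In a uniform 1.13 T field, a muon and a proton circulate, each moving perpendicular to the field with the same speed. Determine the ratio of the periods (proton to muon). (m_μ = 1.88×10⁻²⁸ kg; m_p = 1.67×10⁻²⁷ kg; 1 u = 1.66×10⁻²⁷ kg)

T = 2πm/(qB) is independent of speed, so T₂/T₁ = (m₂/q₂)/(m₁/q₁).
T_{proton}/T_{muon} = (1.67×10^-27/1e) / (1.88×10^-28/1e) = 8.88.

ratio ≈ 8.88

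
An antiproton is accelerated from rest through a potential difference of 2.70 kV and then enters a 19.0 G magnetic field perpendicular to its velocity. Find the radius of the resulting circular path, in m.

r ≈ 3.95 m

The kinetic energy gained is K = qV = (1×1.60×10^-19)(2700) = 4.32×10^-16 J.
v = √(2K/m) = 7.19×10^5 m/s.
r = mv/(qB) = (1.67×10^-27)(7.19×10^5) / [(1×1.60×10^-19)(1.90×10^-3)] = 3.95 m.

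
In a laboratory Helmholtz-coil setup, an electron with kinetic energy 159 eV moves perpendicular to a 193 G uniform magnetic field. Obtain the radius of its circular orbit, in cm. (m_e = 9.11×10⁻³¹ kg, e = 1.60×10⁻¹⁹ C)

r ≈ 0.220 cm

Convert the energy: K = 159 eV = 2.54×10^-17 J.
v = √(2K/m) = √(2·2.54×10^-17/9.11×10^-31) = 7.47×10^6 m/s.
r = mv/(qB) = (9.11×10^-31)(7.47×10^6) / [(1×1.60×10^-19)(0.0193)] = 2.20×10^-3 m.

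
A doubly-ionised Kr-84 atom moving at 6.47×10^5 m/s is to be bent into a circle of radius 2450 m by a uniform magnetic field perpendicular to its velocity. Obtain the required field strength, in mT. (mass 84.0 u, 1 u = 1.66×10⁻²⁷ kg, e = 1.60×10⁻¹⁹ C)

B ≈ 0.115 mT

qvB = mv²/r gives B = mv/(qr).
B = (1.39×10^-25)(6.47×10^5) / [(2×1.60×10^-19)(2450)] = 1.15×10^-4 T.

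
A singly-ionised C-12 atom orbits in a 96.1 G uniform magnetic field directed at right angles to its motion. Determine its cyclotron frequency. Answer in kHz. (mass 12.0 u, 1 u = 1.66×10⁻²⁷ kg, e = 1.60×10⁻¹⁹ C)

f ≈ 12.3 kHz

f = qB/(2πm) = (1×1.60×10^-19)(9.61×10^-3) / [2π(1.99×10^-26)] = 1.23×10^4 Hz.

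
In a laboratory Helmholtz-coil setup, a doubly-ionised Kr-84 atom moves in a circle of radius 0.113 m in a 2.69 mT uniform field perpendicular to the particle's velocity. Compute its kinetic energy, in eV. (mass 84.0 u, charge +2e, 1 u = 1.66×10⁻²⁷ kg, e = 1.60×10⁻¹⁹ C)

v = qBr/m = (2×1.60×10^-19)(2.69×10^-3)(0.113) / (1.39×10^-25) = 698 m/s.
K = ½mv² = 0.5·(1.39×10^-25)·(698)² = 3.39×10^-20 J = 0.212 eV.

K ≈ 0.212 eV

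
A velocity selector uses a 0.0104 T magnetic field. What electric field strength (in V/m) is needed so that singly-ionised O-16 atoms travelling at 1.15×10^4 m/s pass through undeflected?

E ≈ 120 V/m

qE = qvB ⇒ E = vB = (1.15×10^4)(0.0104) = 120 V/m.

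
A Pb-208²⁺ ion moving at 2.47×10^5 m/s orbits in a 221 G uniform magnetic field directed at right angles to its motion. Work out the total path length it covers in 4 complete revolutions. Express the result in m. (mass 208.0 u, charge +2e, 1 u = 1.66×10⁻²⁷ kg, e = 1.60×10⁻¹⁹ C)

L ≈ 303 m

r = mv/(qB) = 12.1 m, so one revolution covers 2πr = 75.8 m.
In 4 revolutions: L = 4·2πr = 303 m.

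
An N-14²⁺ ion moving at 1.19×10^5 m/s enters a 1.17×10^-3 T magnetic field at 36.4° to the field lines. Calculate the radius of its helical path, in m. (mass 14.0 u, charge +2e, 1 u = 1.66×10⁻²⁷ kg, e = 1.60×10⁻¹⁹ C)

Only the perpendicular component v⊥ = v sin36.4° = 7.06×10^4 m/s is bent by the field.
r = m v⊥ /(qB) = (2.32×10^-26)(7.06×10^4) / [(2×1.60×10^-19)(1.17×10^-3)] = 4.38 m.

r ≈ 4.38 m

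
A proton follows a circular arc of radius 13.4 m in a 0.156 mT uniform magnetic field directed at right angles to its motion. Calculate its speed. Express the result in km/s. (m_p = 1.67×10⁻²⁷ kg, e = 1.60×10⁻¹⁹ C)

v ≈ 200 km/s

From qvB = mv²/r, v = qBr/m.
v = (1×1.60×10^-19)(1.56×10^-4)(13.4) / (1.67×10^-27) = 2.00×10^5 m/s.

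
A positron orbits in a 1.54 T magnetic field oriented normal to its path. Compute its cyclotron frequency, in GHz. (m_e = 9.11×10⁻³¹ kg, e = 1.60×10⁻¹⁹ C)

f ≈ 43.0 GHz

f = qB/(2πm) = (1×1.60×10^-19)(1.54) / [2π(9.11×10^-31)] = 4.30×10^10 Hz.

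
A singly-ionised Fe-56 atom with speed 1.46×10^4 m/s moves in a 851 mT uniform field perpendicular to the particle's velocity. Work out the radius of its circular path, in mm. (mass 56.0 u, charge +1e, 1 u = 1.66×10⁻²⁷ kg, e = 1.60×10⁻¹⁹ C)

r ≈ 9.97 mm

The magnetic force provides the centripetal force: qvB = mv²/r, so r = mv/(qB).
r = (9.30×10^-26 kg)(1.46×10^4 m/s) / [(1×1.60×10^-19 C)(0.851 T)] = 9.97×10^-3 m.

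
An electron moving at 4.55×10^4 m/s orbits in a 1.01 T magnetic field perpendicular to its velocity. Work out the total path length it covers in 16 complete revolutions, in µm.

L ≈ 25.8 µm

r = mv/(qB) = 2.57×10^-7 m, so one revolution covers 2πr = 1.61×10^-6 m.
In 16 revolutions: L = 16·2πr = 2.58×10^-5 m.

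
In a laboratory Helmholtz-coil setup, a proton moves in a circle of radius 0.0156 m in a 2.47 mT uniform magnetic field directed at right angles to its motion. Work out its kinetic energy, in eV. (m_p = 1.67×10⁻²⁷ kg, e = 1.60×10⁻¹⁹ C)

K ≈ 0.0711 eV

v = qBr/m = (1×1.60×10^-19)(2.47×10^-3)(0.0156) / (1.67×10^-27) = 3690 m/s.
K = ½mv² = 0.5·(1.67×10^-27)·(3690)² = 1.14×10^-20 J = 0.0711 eV.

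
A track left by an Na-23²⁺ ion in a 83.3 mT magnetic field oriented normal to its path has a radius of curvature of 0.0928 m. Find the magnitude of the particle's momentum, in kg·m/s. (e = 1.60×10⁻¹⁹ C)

Since qvB = mv²/r, the momentum p = mv = qBr.
p = (2×1.60×10^-19)(0.0833)(0.0928) = 2.47×10^-21 kg·m/s.

p ≈ 2.47×10^-21 kg·m/s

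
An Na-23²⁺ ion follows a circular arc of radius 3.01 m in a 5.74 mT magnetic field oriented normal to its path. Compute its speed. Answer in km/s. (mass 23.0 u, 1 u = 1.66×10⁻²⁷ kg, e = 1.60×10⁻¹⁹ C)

From qvB = mv²/r, v = qBr/m.
v = (2×1.60×10^-19)(5.74×10^-3)(3.01) / (3.82×10^-26) = 1.45×10^5 m/s.

v ≈ 145 km/s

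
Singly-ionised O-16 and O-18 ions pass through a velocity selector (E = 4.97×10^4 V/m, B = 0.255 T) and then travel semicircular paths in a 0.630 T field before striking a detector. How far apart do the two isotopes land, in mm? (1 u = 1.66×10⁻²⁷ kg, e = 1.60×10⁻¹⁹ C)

Both emerge at v = E/B₁ = 1.95×10^5 m/s.
r = mv/(qB₂), so r₁ = 0.05136 m and r₂ = 0.05777 m, giving Δr = 6.42×10^-3 m.
After a semicircle each ion lands a diameter 2r from the entry slit, so the separation is 2Δr = 0.0128 m.

Δd ≈ 12.8 mm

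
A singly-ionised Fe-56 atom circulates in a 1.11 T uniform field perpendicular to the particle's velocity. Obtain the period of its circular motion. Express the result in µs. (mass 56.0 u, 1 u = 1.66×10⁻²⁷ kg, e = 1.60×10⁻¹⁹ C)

The cyclotron period is independent of speed: T = 2πm/(qB).
T = 2π(9.30×10^-26) / [(1×1.60×10^-19)(1.11)] = 3.29×10^-6 s.

T ≈ 3.29 µs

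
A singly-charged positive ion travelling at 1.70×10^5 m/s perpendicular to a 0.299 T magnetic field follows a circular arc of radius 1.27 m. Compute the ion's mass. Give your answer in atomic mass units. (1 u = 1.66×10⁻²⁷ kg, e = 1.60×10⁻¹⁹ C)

m ≈ 215 u

qvB = mv²/r ⇒ m = qBr/v.
m = (1×1.60×10^-19)(0.299)(1.27) / (1.70×10^5) = 3.57×10^-25 kg = 215 u.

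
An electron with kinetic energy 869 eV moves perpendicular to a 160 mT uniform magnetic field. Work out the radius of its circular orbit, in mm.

r ≈ 0.622 mm

Convert the energy: K = 869 eV = 1.39×10^-16 J.
v = √(2K/m) = √(2·1.39×10^-16/9.11×10^-31) = 1.75×10^7 m/s.
r = mv/(qB) = (9.11×10^-31)(1.75×10^7) / [(1×1.60×10^-19)(0.160)] = 6.22×10^-4 m.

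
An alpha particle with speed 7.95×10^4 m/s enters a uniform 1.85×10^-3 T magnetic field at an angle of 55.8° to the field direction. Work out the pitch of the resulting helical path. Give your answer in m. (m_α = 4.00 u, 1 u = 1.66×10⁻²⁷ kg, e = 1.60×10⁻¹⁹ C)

pitch ≈ 3.15 m

The velocity component along B is v∥ = v cos55.8° = 4.47×10^4 m/s.
The cyclotron period T = 2πm/(qB) = 7.05×10^-5 s is set by m, q, B alone.
Pitch = v∥·T = (4.47×10^4)(7.05×10^-5) = 3.15 m.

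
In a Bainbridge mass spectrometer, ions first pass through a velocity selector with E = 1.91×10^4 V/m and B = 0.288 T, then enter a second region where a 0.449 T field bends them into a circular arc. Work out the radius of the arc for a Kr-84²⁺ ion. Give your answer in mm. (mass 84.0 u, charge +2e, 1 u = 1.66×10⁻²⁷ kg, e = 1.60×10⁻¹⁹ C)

The selector passes v = E/B = 1.91×10^4/0.288 = 6.63×10^4 m/s.
In the deflection region, r = mv/(qB₂) = (1.39×10^-25)(6.63×10^4) / [(2×1.60×10^-19)(0.449)] = 0.0644 m.

r ≈ 64.4 mm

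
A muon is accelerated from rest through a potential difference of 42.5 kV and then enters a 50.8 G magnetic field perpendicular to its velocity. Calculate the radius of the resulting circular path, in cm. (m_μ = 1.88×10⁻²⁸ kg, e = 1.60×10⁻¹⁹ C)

r ≈ 197 cm

The kinetic energy gained is K = qV = (1×1.60×10^-19)(4.25×10^4) = 6.80×10^-15 J.
v = √(2K/m) = 8.51×10^6 m/s.
r = mv/(qB) = (1.88×10^-28)(8.51×10^6) / [(1×1.60×10^-19)(5.08×10^-3)] = 1.97 m.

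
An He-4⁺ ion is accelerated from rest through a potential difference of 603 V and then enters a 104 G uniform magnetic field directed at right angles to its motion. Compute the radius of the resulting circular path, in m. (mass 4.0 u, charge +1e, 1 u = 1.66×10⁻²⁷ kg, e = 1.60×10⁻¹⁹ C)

The kinetic energy gained is K = qV = (1×1.60×10^-19)(603) = 9.65×10^-17 J.
v = √(2K/m) = 1.70×10^5 m/s.
r = mv/(qB) = (6.64×10^-27)(1.70×10^5) / [(1×1.60×10^-19)(0.0104)] = 0.680 m.

r ≈ 0.680 m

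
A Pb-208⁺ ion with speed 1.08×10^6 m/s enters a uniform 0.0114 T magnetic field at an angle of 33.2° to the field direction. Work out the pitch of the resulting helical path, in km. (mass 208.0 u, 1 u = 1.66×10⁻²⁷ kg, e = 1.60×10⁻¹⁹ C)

The velocity component along B is v∥ = v cos33.2° = 9.04×10^5 m/s.
The cyclotron period T = 2πm/(qB) = 1.19×10^-3 s is set by m, q, B alone.
Pitch = v∥·T = (9.04×10^5)(1.19×10^-3) = 1070 m.

pitch ≈ 1.07 km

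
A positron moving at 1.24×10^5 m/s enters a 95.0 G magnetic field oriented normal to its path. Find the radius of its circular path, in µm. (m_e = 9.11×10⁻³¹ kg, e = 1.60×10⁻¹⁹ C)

r ≈ 74.3 µm

The magnetic force provides the centripetal force: qvB = mv²/r, so r = mv/(qB).
r = (9.11×10^-31 kg)(1.24×10^5 m/s) / [(1×1.60×10^-19 C)(9.50×10^-3 T)] = 7.43×10^-5 m.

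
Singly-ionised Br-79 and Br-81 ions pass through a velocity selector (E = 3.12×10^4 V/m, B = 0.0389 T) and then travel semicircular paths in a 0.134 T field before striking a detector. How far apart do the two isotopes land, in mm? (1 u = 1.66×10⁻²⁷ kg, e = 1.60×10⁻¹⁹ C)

Both emerge at v = E/B₁ = 8.02×10^5 m/s.
r = mv/(qB₂), so r₁ = 4.906 m and r₂ = 5.030 m, giving Δr = 0.124 m.
After a semicircle each ion lands a diameter 2r from the entry slit, so the separation is 2Δr = 0.248 m.

Δd ≈ 248 mm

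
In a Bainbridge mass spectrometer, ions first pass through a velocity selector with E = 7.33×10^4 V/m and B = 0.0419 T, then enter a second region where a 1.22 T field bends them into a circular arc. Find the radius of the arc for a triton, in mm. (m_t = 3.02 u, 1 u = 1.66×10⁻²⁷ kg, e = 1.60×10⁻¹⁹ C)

r ≈ 44.9 mm

The selector passes v = E/B = 7.33×10^4/0.0419 = 1.75×10^6 m/s.
In the deflection region, r = mv/(qB₂) = (5.01×10^-27)(1.75×10^6) / [(1×1.60×10^-19)(1.22)] = 0.0449 m.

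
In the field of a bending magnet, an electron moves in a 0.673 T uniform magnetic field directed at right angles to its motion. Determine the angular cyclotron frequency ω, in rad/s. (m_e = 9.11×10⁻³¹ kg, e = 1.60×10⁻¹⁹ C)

ω = qB/m = (1×1.60×10^-19)(0.673) / (9.11×10^-31) = 1.18×10^11 rad/s.

ω ≈ 1.18×10^11 rad/s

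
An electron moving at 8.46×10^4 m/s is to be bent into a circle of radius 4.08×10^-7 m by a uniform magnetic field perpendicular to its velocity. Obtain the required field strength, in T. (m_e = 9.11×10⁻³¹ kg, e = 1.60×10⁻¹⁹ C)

B ≈ 1.18 T

qvB = mv²/r gives B = mv/(qr).
B = (9.11×10^-31)(8.46×10^4) / [(1×1.60×10^-19)(4.08×10^-7)] = 1.18 T.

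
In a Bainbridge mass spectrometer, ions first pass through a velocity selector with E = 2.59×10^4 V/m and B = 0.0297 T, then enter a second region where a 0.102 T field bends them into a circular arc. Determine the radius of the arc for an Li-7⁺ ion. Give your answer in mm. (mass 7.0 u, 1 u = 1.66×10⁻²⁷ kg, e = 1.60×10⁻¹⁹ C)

The selector passes v = E/B = 2.59×10^4/0.0297 = 8.72×10^5 m/s.
In the deflection region, r = mv/(qB₂) = (1.16×10^-26)(8.72×10^5) / [(1×1.60×10^-19)(0.102)] = 0.621 m.

r ≈ 621 mm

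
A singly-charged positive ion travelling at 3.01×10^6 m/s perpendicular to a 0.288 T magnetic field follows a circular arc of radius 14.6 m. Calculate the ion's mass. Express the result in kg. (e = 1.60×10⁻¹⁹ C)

qvB = mv²/r ⇒ m = qBr/v.
m = (1×1.60×10^-19)(0.288)(14.6) / (3.01×10^6) = 2.24×10^-25 kg.

m ≈ 2.24×10^-25 kg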